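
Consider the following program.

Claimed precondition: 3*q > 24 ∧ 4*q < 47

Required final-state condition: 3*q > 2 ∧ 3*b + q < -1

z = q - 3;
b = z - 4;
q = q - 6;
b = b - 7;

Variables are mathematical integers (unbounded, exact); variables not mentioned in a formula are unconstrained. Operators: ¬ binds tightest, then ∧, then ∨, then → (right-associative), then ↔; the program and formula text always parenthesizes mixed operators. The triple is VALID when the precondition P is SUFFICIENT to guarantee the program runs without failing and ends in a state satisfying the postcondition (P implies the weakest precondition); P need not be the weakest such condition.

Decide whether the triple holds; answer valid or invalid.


Working backward. After the program, 3*q > 2 ∧ 3*b + q < -1 must hold.
Before b := b - 7: 3*q > 2 ∧ 3*b + q < 20
Before q := q - 6: 3*q > 20 ∧ 3*b + q < 26
Before b := z - 4: 3*q > 20 ∧ q + 3*z < 38
Before z := q - 3: 3*q > 20 ∧ 4*q < 47
The weakest precondition is 3*q > 20 ∧ 4*q < 47.
Check whether 3*q > 24 ∧ 4*q < 47 implies it.
Every state satisfying the precondition satisfies the weakest precondition: the implication holds.
Answer: valid


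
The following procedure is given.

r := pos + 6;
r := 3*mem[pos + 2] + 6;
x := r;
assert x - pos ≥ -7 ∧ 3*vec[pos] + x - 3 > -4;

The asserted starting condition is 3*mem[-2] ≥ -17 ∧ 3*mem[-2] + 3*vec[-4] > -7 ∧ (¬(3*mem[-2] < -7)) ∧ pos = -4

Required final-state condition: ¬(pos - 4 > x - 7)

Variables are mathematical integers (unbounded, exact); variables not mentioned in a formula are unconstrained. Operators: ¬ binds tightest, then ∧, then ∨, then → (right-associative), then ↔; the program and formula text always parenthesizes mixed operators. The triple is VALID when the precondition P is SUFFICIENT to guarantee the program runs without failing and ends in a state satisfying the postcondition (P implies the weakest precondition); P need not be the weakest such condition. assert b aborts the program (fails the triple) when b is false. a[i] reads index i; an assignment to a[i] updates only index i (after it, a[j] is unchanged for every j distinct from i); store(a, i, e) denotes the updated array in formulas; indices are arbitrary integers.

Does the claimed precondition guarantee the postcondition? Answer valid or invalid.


Working backward. After the program, the postcondition ¬(pos - 4 > x - 7) must hold; in canonical form it is ¬(pos > x - 3).
Before assert x - pos ≥ -7 ∧ 3*vec[pos] + x - 3 > -4: x ≥ pos - 7 ∧ 3*vec[pos] + x > -1 ∧ (¬(pos > x - 3))
Before x := r: r ≥ pos - 7 ∧ 3*vec[pos] + r > -1 ∧ (¬(pos > r - 3))
Before r := 3*mem[pos + 2] + 6: 3*mem[pos + 2] ≥ pos - 13 ∧ 3*mem[pos + 2] + 3*vec[pos] > -7 ∧ (¬(pos > 3*mem[pos + 2] + 3))
Before r := pos + 6: 3*mem[pos + 2] ≥ pos - 13 ∧ 3*mem[pos + 2] + 3*vec[pos] > -7 ∧ (¬(pos > 3*mem[pos + 2] + 3))
The weakest precondition is 3*mem[pos + 2] ≥ pos - 13 ∧ 3*mem[pos + 2] + 3*vec[pos] > -7 ∧ (¬(pos > 3*mem[pos + 2] + 3)).
Check whether 3*mem[-2] ≥ -17 ∧ 3*mem[-2] + 3*vec[-4] > -7 ∧ (¬(3*mem[-2] < -7)) ∧ pos = -4 implies it.
Every state satisfying the precondition satisfies the weakest precondition: the implication holds.
Answer: valid


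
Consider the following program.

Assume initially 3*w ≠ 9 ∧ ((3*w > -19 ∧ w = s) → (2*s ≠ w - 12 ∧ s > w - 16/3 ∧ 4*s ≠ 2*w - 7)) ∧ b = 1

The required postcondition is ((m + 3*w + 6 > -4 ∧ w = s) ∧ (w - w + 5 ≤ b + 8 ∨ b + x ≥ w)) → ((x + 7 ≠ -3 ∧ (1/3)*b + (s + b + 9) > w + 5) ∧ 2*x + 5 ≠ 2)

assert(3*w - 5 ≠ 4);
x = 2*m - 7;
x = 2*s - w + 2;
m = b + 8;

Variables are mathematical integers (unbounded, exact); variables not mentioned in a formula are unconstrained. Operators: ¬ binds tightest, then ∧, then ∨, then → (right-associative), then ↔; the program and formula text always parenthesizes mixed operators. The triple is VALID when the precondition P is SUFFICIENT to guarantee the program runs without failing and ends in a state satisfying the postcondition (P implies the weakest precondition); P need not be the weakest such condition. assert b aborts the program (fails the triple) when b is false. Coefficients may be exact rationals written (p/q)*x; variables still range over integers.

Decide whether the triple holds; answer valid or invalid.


Working backward. After the program, the postcondition ((m + 3*w + 6 > -4 ∧ w = s) ∧ (w - w + 5 ≤ b + 8 ∨ b + x ≥ w)) → ((x + 7 ≠ -3 ∧ (1/3)*b + (s + b + 9) > w + 5) ∧ 2*x + 5 ≠ 2) must hold; in canonical form it is (m + 3*w > -10 ∧ w = s ∧ (b ≥ -3 ∨ b + x ≥ w)) → (x ≠ -10 ∧ (4/3)*b + s > w - 4 ∧ 2*x ≠ -3).
Before m := b + 8: (b + 3*w > -18 ∧ w = s ∧ (b ≥ -3 ∨ b + x ≥ w)) → (x ≠ -10 ∧ (4/3)*b + s > w - 4 ∧ 2*x ≠ -3)
Before x := 2*s - w + 2: (b + 3*w > -18 ∧ w = s ∧ (b ≥ -3 ∨ b + 2*s ≥ 2*w - 2)) → (2*s ≠ w - 12 ∧ (4/3)*b + s > w - 4 ∧ 4*s ≠ 2*w - 7)
Before x := 2*m - 7: (b + 3*w > -18 ∧ w = s ∧ (b ≥ -3 ∨ b + 2*s ≥ 2*w - 2)) → (2*s ≠ w - 12 ∧ (4/3)*b + s > w - 4 ∧ 4*s ≠ 2*w - 7)
Before assert 3*w - 5 ≠ 4: 3*w ≠ 9 ∧ ((b + 3*w > -18 ∧ w = s ∧ (b ≥ -3 ∨ b + 2*s ≥ 2*w - 2)) → (2*s ≠ w - 12 ∧ (4/3)*b + s > w - 4 ∧ 4*s ≠ 2*w - 7))
The weakest precondition is 3*w ≠ 9 ∧ ((b + 3*w > -18 ∧ w = s ∧ (b ≥ -3 ∨ b + 2*s ≥ 2*w - 2)) → (2*s ≠ w - 12 ∧ (4/3)*b + s > w - 4 ∧ 4*s ≠ 2*w - 7)).
Check whether 3*w ≠ 9 ∧ ((3*w > -19 ∧ w = s) → (2*s ≠ w - 12 ∧ s > w - 16/3 ∧ 4*s ≠ 2*w - 7)) ∧ b = 1 implies it.
Every state satisfying the precondition satisfies the weakest precondition: the implication holds.
Answer: valid


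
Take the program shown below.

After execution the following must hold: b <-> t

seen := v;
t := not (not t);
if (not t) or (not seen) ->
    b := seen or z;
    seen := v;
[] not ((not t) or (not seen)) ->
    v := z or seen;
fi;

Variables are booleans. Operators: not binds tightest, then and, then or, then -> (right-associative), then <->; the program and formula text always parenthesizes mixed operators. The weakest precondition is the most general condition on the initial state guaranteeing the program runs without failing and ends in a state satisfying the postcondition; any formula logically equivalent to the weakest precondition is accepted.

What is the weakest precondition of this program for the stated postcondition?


Working backward. After the program, b <-> t must hold.
Then branch requires (seen or z) <-> t; else branch requires b <-> t.
Before the if: (((not t) or (not seen)) -> ((seen or z) <-> t)) and ((not ((not t) or (not seen))) -> (b <-> t))
Before t := not (not t): (((not t) or (not seen)) -> ((seen or z) <-> t)) and ((not ((not t) or (not seen))) -> (b <-> t))
Before seen := v: (((not t) or (not v)) -> ((v or z) <-> t)) and ((not ((not t) or (not v))) -> (b <-> t))
Answer: WP = (((not t) or (not v)) -> ((v or z) <-> t)) and ((not ((not t) or (not v))) -> (b <-> t))


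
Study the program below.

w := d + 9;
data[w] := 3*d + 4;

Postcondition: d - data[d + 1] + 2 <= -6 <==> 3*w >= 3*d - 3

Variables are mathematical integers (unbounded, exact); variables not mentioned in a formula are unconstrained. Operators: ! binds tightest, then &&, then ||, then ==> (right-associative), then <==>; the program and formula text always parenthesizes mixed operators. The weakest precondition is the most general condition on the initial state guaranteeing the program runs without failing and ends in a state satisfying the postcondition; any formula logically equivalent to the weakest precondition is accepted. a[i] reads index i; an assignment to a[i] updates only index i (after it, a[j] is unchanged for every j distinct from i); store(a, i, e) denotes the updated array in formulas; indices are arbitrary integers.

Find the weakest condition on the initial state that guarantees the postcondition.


Working backward. After the program, the postcondition d - data[d + 1] + 2 <= -6 <==> 3*w >= 3*d - 3 must hold; in canonical form it is d <= data[d + 1] - 8 <==> 3*w >= 3*d - 3.
Before data[w] := 3*d + 4: d <= store(data, w, 3*d + 4)[d + 1] - 8 <==> 3*w >= 3*d - 3
Before w := d + 9: d <= store(data, d + 9, 3*d + 4)[d + 1] - 8
Answer: WP = d <= store(data, d + 9, 3*d + 4)[d + 1] - 8


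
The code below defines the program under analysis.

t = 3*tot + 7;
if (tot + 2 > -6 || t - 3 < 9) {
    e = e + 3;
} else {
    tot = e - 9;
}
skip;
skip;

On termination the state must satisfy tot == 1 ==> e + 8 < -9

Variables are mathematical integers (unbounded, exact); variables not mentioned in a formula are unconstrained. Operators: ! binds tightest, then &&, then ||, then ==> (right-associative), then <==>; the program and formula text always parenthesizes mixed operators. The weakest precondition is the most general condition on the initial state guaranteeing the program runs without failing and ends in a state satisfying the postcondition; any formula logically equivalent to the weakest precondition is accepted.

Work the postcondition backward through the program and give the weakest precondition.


Working backward. After the program, the postcondition tot == 1 ==> e + 8 < -9 must hold; in canonical form it is tot == 1 ==> e < -17.
Before skip: tot == 1 ==> e < -17
Before skip: tot == 1 ==> e < -17
Then branch requires tot == 1 ==> e < -20; else branch requires e == 10 ==> e < -17.
Before the if: ((tot > -8 || t < 12) ==> (tot == 1 ==> e < -20)) && ((!(tot > -8 || t < 12)) ==> (e == 10 ==> e < -17))
Before t := 3*tot + 7: ((tot > -8 || 3*tot < 5) ==> (tot == 1 ==> e < -20)) && ((!(tot > -8 || 3*tot < 5)) ==> (e == 10 ==> e < -17))
Answer: WP = ((tot > -8 || 3*tot < 5) ==> (tot == 1 ==> e < -20)) && ((!(tot > -8 || 3*tot < 5)) ==> (e == 10 ==> e < -17))


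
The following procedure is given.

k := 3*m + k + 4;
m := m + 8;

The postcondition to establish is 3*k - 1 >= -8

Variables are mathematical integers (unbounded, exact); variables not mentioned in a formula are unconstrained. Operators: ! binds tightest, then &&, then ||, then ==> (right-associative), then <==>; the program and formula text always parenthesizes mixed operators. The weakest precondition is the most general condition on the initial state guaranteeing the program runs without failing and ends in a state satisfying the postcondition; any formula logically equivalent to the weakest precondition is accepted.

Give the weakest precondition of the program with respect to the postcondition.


Working backward. After the program, the postcondition 3*k - 1 >= -8 must hold; in canonical form it is 3*k >= -7.
Before m := m + 8: 3*k >= -7
Before k := 3*m + k + 4: 3*k + 9*m >= -19
Answer: WP = 3*k + 9*m >= -19


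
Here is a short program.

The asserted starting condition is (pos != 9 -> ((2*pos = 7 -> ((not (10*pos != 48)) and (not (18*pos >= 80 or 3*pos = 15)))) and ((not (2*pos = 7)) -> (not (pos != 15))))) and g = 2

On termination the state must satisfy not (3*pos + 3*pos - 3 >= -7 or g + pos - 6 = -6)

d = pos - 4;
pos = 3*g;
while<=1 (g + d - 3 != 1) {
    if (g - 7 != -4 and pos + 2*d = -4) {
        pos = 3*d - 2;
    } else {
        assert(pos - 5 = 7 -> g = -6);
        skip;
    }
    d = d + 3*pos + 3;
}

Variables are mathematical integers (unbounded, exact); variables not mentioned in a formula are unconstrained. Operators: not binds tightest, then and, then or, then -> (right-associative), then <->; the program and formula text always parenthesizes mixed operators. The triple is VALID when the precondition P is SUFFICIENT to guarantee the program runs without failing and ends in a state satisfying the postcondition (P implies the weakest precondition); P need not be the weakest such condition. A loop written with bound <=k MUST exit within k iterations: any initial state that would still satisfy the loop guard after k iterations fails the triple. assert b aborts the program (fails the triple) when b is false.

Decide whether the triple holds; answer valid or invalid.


Working backward. After the program, the postcondition not (3*pos + 3*pos - 3 >= -7 or g + pos - 6 = -6) must hold; in canonical form it is not (6*pos >= -4 or g + pos = 0).
Before the loop (bound <=1), unroll the exhaustion recursion (WP_0 = exit-now case; WP_j = one more guarded iteration, up to j = 1):
  WP_0: (not (d + g != 4)) and (not (6*pos >= -4 or g + pos = 0))
  WP_1: (d + g != 4 -> (((g != 3 and 2*d + pos = -4) -> ((not (10*d + g != 7)) and (not (18*d >= 8 or 3*d + g = 2)))) and ((not (g != 3 and 2*d + pos = -4)) -> ((pos = 12 -> g = -6) and (not (d + g + 3*pos != 1)) and (not (6*pos >= -4 or g + pos = 0)))))) and ((not (d + g != 4)) -> (not (6*pos >= -4 or g + pos = 0)))
So before the loop: (d + g != 4 -> (((g != 3 and 2*d + pos = -4) -> ((not (10*d + g != 7)) and (not (18*d >= 8 or 3*d + g = 2)))) and ((not (g != 3 and 2*d + pos = -4)) -> ((pos = 12 -> g = -6) and (not (d + g + 3*pos != 1)) and (not (6*pos >= -4 or g + pos = 0)))))) and ((not (d + g != 4)) -> (not (6*pos >= -4 or g + pos = 0)))
Before pos := 3*g: (d + g != 4 -> (((g != 3 and 2*d + 3*g = -4) -> ((not (10*d + g != 7)) and (not (18*d >= 8 or 3*d + g = 2)))) and ((not (g != 3 and 2*d + 3*g = -4)) -> ((3*g = 12 -> g = -6) and (not (d + 10*g != 1)) and (not (18*g >= -4 or 4*g = 0)))))) and ((not (d + g != 4)) -> (not (18*g >= -4 or 4*g = 0)))
Before d := pos - 4: (g + pos != 8 -> (((g != 3 and 3*g + 2*pos = 4) -> ((not (g + 10*pos != 47)) and (not (18*pos >= 80 or g + 3*pos = 14)))) and ((not (g != 3 and 3*g + 2*pos = 4)) -> ((3*g = 12 -> g = -6) and (not (10*g + pos != 5)) and (not (18*g >= -4 or 4*g = 0)))))) and ((not (g + pos != 8)) -> (not (18*g >= -4 or 4*g = 0)))
The weakest precondition is (g + pos != 8 -> (((g != 3 and 3*g + 2*pos = 4) -> ((not (g + 10*pos != 47)) and (not (18*pos >= 80 or g + 3*pos = 14)))) and ((not (g != 3 and 3*g + 2*pos = 4)) -> ((3*g = 12 -> g = -6) and (not (10*g + pos != 5)) and (not (18*g >= -4 or 4*g = 0)))))) and ((not (g + pos != 8)) -> (not (18*g >= -4 or 4*g = 0))).
Check whether (pos != 9 -> ((2*pos = 7 -> ((not (10*pos != 48)) and (not (18*pos >= 80 or 3*pos = 15)))) and ((not (2*pos = 7)) -> (not (pos != 15))))) and g = 2 implies it.
Countermodel: at the initial state g = 2, pos = 9, the precondition holds but the weakest precondition fails.
Answer: invalid


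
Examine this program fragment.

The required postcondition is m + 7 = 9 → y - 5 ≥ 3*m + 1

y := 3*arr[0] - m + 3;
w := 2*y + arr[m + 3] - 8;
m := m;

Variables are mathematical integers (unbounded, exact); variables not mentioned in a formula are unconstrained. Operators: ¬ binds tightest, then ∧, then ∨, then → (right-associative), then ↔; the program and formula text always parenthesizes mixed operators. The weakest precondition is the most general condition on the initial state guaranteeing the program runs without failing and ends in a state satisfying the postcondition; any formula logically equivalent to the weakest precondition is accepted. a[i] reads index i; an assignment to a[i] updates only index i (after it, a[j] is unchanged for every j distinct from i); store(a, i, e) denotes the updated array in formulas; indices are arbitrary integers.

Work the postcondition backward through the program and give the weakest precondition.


Working backward. After the program, the postcondition m + 7 = 9 → y - 5 ≥ 3*m + 1 must hold; in canonical form it is m = 2 → y ≥ 3*m + 6.
Before m := m: m = 2 → y ≥ 3*m + 6
Before w := 2*y + arr[m + 3] - 8: m = 2 → y ≥ 3*m + 6
Before y := 3*arr[0] - m + 3: m = 2 → 3*arr[0] ≥ 4*m + 3
Answer: WP = m = 2 → 3*arr[0] ≥ 4*m + 3


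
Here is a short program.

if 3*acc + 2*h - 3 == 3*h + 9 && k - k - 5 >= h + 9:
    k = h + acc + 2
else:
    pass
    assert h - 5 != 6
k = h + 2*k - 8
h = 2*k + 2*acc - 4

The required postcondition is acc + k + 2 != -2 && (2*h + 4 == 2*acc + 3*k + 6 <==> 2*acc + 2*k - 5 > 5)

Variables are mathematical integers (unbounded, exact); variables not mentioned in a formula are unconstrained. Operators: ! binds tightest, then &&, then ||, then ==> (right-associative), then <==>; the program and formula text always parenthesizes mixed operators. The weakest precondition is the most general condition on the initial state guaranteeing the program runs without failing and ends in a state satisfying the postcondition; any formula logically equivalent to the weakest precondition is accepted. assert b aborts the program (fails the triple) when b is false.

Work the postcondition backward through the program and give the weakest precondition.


Working backward. After the program, the postcondition acc + k + 2 != -2 && (2*h + 4 == 2*acc + 3*k + 6 <==> 2*acc + 2*k - 5 > 5) must hold; in canonical form it is acc + k != -4 && (2*h == 2*acc + 3*k + 2 <==> 2*acc + 2*k > 10).
Before h := 2*k + 2*acc - 4: acc + k != -4 && (2*acc + k == 10 <==> 2*acc + 2*k > 10)
Before k := h + 2*k - 8: acc + h + 2*k != 4 && (2*acc + h + 2*k == 18 <==> 2*acc + 2*h + 4*k > 26)
Then branch requires 3*acc + 3*h != 0 && (4*acc + 3*h == 14 <==> 6*acc + 6*h > 18); else branch requires h != 11 && acc + h + 2*k != 4 && (2*acc + h + 2*k == 18 <==> 2*acc + 2*h + 4*k > 26).
Before the if: ((3*acc == h + 12 && h <= -14) ==> (3*acc + 3*h != 0 && (4*acc + 3*h == 14 <==> 6*acc + 6*h > 18))) && ((!(3*acc == h + 12 && h <= -14)) ==> (h != 11 && acc + h + 2*k != 4 && (2*acc + h + 2*k == 18 <==> 2*acc + 2*h + 4*k > 26)))
Answer: WP = ((3*acc == h + 12 && h <= -14) ==> (3*acc + 3*h != 0 && (4*acc + 3*h == 14 <==> 6*acc + 6*h > 18))) && ((!(3*acc == h + 12 && h <= -14)) ==> (h != 11 && acc + h + 2*k != 4 && (2*acc + h + 2*k == 18 <==> 2*acc + 2*h + 4*k > 26)))


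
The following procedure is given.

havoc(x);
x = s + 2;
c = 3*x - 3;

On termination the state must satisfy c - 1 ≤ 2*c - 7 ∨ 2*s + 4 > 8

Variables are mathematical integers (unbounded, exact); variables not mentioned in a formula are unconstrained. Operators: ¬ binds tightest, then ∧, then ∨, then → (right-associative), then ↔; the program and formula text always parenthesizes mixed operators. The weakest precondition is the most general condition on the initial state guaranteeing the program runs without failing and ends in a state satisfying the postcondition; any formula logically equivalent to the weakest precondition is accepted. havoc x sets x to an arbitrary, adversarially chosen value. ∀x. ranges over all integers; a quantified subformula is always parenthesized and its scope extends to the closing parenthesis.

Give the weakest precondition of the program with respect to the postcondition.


Working backward. After the program, the postcondition c - 1 ≤ 2*c - 7 ∨ 2*s + 4 > 8 must hold; in canonical form it is c ≥ 6 ∨ 2*s > 4.
Before c := 3*x - 3: 3*x ≥ 9 ∨ 2*s > 4
Before x := s + 2: 3*s ≥ 3 ∨ 2*s > 4
Before havoc x: 3*s ≥ 3 ∨ 2*s > 4
Answer: WP = 3*s ≥ 3 ∨ 2*s > 4


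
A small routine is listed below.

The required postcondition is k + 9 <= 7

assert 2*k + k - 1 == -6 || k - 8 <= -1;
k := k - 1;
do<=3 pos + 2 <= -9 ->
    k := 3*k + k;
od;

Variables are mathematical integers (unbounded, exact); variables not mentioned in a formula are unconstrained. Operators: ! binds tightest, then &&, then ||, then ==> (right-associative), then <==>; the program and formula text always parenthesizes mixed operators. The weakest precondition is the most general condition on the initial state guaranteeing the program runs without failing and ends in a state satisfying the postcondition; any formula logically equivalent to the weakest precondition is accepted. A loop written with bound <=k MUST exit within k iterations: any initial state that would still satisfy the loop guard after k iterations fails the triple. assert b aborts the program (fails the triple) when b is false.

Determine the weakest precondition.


Working backward. After the program, the postcondition k + 9 <= 7 must hold; in canonical form it is k <= -2.
Before the loop (bound <=3), unroll the exhaustion recursion (WP_0 = exit-now case; WP_j = one more guarded iteration, up to j = 3):
  WP_0: (!(pos <= -11)) && k <= -2
  WP_1: (pos <= -11 ==> ((!(pos <= -11)) && 4*k <= -2)) && ((!(pos <= -11)) ==> k <= -2)
  WP_2: (pos <= -11 ==> ((pos <= -11 ==> ((!(pos <= -11)) && 16*k <= -2)) && ((!(pos <= -11)) ==> 4*k <= -2))) && ((!(pos <= -11)) ==> k <= -2)
  WP_3: (pos <= -11 ==> ((pos <= -11 ==> ((pos <= -11 ==> ((!(pos <= -11)) && 64*k <= -2)) && ((!(pos <= -11)) ==> 16*k <= -2))) && ((!(pos <= -11)) ==> 4*k <= -2))) && ((!(pos <= -11)) ==> k <= -2)
So before the loop: (pos <= -11 ==> ((pos <= -11 ==> ((pos <= -11 ==> ((!(pos <= -11)) && 64*k <= -2)) && ((!(pos <= -11)) ==> 16*k <= -2))) && ((!(pos <= -11)) ==> 4*k <= -2))) && ((!(pos <= -11)) ==> k <= -2)
Before k := k - 1: (pos <= -11 ==> ((pos <= -11 ==> ((pos <= -11 ==> ((!(pos <= -11)) && 64*k <= 62)) && ((!(pos <= -11)) ==> 16*k <= 14))) && ((!(pos <= -11)) ==> 4*k <= 2))) && ((!(pos <= -11)) ==> k <= -1)
Before assert 2*k + k - 1 == -6 || k - 8 <= -1: (3*k == -5 || k <= 7) && (pos <= -11 ==> ((pos <= -11 ==> ((pos <= -11 ==> ((!(pos <= -11)) && 64*k <= 62)) && ((!(pos <= -11)) ==> 16*k <= 14))) && ((!(pos <= -11)) ==> 4*k <= 2))) && ((!(pos <= -11)) ==> k <= -1)
Answer: WP = (3*k == -5 || k <= 7) && (pos <= -11 ==> ((pos <= -11 ==> ((pos <= -11 ==> ((!(pos <= -11)) && 64*k <= 62)) && ((!(pos <= -11)) ==> 16*k <= 14))) && ((!(pos <= -11)) ==> 4*k <= 2))) && ((!(pos <= -11)) ==> k <= -1)


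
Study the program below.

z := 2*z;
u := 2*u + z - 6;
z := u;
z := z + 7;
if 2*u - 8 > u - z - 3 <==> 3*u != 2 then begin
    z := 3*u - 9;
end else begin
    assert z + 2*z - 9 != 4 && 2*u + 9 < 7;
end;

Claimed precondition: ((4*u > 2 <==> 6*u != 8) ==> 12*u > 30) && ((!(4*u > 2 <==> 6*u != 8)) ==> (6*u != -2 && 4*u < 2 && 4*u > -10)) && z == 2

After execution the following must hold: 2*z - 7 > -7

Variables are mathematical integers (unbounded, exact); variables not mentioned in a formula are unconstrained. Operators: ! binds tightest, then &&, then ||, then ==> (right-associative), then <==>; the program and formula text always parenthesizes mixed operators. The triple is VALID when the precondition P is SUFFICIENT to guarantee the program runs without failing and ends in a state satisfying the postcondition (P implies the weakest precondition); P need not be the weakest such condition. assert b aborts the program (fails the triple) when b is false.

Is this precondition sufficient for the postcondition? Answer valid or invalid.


Working backward. After the program, the postcondition 2*z - 7 > -7 must hold; in canonical form it is 2*z > 0.
Then branch requires 6*u > 18; else branch requires 3*z != 13 && 2*u < -2 && 2*z > 0.
Before the if: ((u + z > 5 <==> 3*u != 2) ==> 6*u > 18) && ((!(u + z > 5 <==> 3*u != 2)) ==> (3*z != 13 && 2*u < -2 && 2*z > 0))
Before z := z + 7: ((u + z > -2 <==> 3*u != 2) ==> 6*u > 18) && ((!(u + z > -2 <==> 3*u != 2)) ==> (3*z != -8 && 2*u < -2 && 2*z > -14))
Before z := u: ((2*u > -2 <==> 3*u != 2) ==> 6*u > 18) && ((!(2*u > -2 <==> 3*u != 2)) ==> (3*u != -8 && 2*u < -2 && 2*u > -14))
Before u := 2*u + z - 6: ((4*u + 2*z > 10 <==> 6*u + 3*z != 20) ==> 12*u + 6*z > 54) && ((!(4*u + 2*z > 10 <==> 6*u + 3*z != 20)) ==> (6*u + 3*z != 10 && 4*u + 2*z < 10 && 4*u + 2*z > -2))
Before z := 2*z: ((4*u + 4*z > 10 <==> 6*u + 6*z != 20) ==> 12*u + 12*z > 54) && ((!(4*u + 4*z > 10 <==> 6*u + 6*z != 20)) ==> (6*u + 6*z != 10 && 4*u + 4*z < 10 && 4*u + 4*z > -2))
The weakest precondition is ((4*u + 4*z > 10 <==> 6*u + 6*z != 20) ==> 12*u + 12*z > 54) && ((!(4*u + 4*z > 10 <==> 6*u + 6*z != 20)) ==> (6*u + 6*z != 10 && 4*u + 4*z < 10 && 4*u + 4*z > -2)).
Check whether ((4*u > 2 <==> 6*u != 8) ==> 12*u > 30) && ((!(4*u > 2 <==> 6*u != 8)) ==> (6*u != -2 && 4*u < 2 && 4*u > -10)) && z == 2 implies it.
Every state satisfying the precondition satisfies the weakest precondition: the implication holds.
Answer: valid


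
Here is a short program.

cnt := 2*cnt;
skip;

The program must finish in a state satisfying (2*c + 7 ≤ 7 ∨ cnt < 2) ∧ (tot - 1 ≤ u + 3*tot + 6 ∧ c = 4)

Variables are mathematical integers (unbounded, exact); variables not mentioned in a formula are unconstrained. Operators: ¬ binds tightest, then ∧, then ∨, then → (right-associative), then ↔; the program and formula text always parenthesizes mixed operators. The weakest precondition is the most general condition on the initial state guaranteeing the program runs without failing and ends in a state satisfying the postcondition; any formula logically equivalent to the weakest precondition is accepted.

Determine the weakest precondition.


Working backward. After the program, the postcondition (2*c + 7 ≤ 7 ∨ cnt < 2) ∧ (tot - 1 ≤ u + 3*tot + 6 ∧ c = 4) must hold; in canonical form it is (2*c ≤ 0 ∨ cnt < 2) ∧ 2*tot + u ≥ -7 ∧ c = 4.
Before skip: (2*c ≤ 0 ∨ cnt < 2) ∧ 2*tot + u ≥ -7 ∧ c = 4
Before cnt := 2*cnt: (2*c ≤ 0 ∨ 2*cnt < 2) ∧ 2*tot + u ≥ -7 ∧ c = 4
Answer: WP = (2*c ≤ 0 ∨ 2*cnt < 2) ∧ 2*tot + u ≥ -7 ∧ c = 4


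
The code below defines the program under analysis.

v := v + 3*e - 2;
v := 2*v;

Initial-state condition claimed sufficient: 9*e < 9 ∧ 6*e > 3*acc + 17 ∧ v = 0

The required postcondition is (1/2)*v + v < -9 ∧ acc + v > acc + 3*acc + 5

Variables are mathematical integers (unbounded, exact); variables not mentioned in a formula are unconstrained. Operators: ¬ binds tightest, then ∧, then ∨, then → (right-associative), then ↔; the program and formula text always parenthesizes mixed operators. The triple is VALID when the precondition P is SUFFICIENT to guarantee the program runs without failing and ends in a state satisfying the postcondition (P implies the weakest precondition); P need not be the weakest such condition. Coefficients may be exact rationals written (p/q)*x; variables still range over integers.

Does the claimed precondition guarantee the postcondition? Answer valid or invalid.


Working backward. After the program, the postcondition (1/2)*v + v < -9 ∧ acc + v > acc + 3*acc + 5 must hold; in canonical form it is (3/2)*v < -9 ∧ v > 3*acc + 5.
Before v := 2*v: 3*v < -9 ∧ 2*v > 3*acc + 5
Before v := v + 3*e - 2: 9*e + 3*v < -3 ∧ 6*e + 2*v > 3*acc + 9
The weakest precondition is 9*e + 3*v < -3 ∧ 6*e + 2*v > 3*acc + 9.
Check whether 9*e < 9 ∧ 6*e > 3*acc + 17 ∧ v = 0 implies it.
Countermodel: at the initial state acc = -6, e = 0, v = 0, the precondition holds but the weakest precondition fails.
Answer: invalid


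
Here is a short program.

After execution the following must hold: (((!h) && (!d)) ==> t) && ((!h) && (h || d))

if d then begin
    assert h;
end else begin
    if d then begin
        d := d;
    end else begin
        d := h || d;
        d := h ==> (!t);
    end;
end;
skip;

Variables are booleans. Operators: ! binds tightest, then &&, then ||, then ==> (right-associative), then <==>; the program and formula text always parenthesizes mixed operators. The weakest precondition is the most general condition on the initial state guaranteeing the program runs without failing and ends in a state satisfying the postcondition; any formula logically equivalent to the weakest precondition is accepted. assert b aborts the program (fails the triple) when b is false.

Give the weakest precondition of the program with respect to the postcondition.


Working backward. After the program, the postcondition (((!h) && (!d)) ==> t) && ((!h) && (h || d)) must hold; in canonical form it is (((!h) && (!d)) ==> t) && (!h) && (h || d).
Before skip: (((!h) && (!d)) ==> t) && (!h) && (h || d)
Then branch requires false; else branch requires (d ==> ((((!h) && (!d)) ==> t) && (!h) && (h || d))) && ((!d) ==> ((((!h) && (!(h ==> (!t)))) ==> t) && (!h) && (h || (h ==> (!t))))).
Before the if: (!d) && ((!d) ==> ((d ==> ((((!h) && (!d)) ==> t) && (!h) && (h || d))) && ((!d) ==> ((((!h) && (!(h ==> (!t)))) ==> t) && (!h) && (h || (h ==> (!t)))))))
Answer: WP = (!d) && ((!d) ==> ((d ==> ((((!h) && (!d)) ==> t) && (!h) && (h || d))) && ((!d) ==> ((((!h) && (!(h ==> (!t)))) ==> t) && (!h) && (h || (h ==> (!t)))))))


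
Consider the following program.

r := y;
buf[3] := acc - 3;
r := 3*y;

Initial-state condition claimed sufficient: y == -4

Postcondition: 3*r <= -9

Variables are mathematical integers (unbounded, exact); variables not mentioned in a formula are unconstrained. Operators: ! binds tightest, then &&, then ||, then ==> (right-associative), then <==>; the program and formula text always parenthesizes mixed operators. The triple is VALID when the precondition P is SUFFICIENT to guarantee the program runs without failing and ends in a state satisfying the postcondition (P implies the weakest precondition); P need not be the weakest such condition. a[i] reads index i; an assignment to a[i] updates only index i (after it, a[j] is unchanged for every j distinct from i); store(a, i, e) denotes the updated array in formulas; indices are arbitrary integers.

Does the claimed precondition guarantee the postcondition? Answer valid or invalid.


Working backward. After the program, 3*r <= -9 must hold.
Before r := 3*y: 9*y <= -9
Before buf[3] := acc - 3: 9*y <= -9
Before r := y: 9*y <= -9
The weakest precondition is 9*y <= -9.
Check whether y == -4 implies it.
Every state satisfying the precondition satisfies the weakest precondition: the implication holds.
Answer: valid


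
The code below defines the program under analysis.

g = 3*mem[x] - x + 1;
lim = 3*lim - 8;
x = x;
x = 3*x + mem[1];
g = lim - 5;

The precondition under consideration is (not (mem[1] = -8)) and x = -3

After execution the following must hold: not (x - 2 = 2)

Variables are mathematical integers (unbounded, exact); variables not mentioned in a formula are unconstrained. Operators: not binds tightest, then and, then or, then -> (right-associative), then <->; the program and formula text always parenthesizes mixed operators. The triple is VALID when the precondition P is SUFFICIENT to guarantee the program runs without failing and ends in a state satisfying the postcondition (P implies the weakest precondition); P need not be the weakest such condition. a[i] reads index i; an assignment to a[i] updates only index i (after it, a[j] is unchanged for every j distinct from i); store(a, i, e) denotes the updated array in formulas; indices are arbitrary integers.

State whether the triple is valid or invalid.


Working backward. After the program, the postcondition not (x - 2 = 2) must hold; in canonical form it is not (x = 4).
Before g := lim - 5: not (x = 4)
Before x := 3*x + mem[1]: not (mem[1] + 3*x = 4)
Before x := x: not (mem[1] + 3*x = 4)
Before lim := 3*lim - 8: not (mem[1] + 3*x = 4)
Before g := 3*mem[x] - x + 1: not (mem[1] + 3*x = 4)
The weakest precondition is not (mem[1] + 3*x = 4).
Check whether (not (mem[1] = -8)) and x = -3 implies it.
Countermodel: at the initial state mem = {[1] = 13, elsewhere 13}, x = -3, the precondition holds but the weakest precondition fails.
Answer: invalid


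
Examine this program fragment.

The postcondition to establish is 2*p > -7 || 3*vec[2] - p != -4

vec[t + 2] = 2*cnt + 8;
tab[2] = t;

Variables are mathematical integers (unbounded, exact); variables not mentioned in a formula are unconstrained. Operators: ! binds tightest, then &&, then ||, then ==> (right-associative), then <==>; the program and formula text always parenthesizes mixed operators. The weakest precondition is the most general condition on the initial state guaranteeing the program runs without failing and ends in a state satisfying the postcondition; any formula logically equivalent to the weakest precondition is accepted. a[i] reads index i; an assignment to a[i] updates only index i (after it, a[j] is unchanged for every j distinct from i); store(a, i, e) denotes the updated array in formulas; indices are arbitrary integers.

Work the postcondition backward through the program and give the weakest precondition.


Working backward. After the program, the postcondition 2*p > -7 || 3*vec[2] - p != -4 must hold; in canonical form it is 2*p > -7 || 3*vec[2] != p - 4.
Before tab[2] := t: 2*p > -7 || 3*vec[2] != p - 4
Before vec[t + 2] := 2*cnt + 8: 2*p > -7 || 3*store(vec, t + 2, 2*cnt + 8)[2] != p - 4
Answer: WP = 2*p > -7 || 3*store(vec, t + 2, 2*cnt + 8)[2] != p - 4


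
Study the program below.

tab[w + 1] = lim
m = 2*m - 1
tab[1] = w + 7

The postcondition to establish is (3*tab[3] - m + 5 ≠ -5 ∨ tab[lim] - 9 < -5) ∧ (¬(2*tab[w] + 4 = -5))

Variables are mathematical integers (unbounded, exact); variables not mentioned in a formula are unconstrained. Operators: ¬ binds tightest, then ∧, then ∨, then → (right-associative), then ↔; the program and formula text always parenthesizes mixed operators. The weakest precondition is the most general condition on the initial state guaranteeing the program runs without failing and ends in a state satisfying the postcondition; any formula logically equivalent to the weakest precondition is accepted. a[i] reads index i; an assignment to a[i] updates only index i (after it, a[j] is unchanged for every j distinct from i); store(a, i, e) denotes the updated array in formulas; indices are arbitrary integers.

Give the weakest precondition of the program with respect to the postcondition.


Working backward. After the program, the postcondition (3*tab[3] - m + 5 ≠ -5 ∨ tab[lim] - 9 < -5) ∧ (¬(2*tab[w] + 4 = -5)) must hold; in canonical form it is (3*tab[3] ≠ m - 10 ∨ tab[lim] < 4) ∧ (¬(2*tab[w] = -9)).
Before tab[1] := w + 7: (3*tab[3] ≠ m - 10 ∨ store(tab, 1, w + 7)[lim] < 4) ∧ (¬(2*store(tab, 1, w + 7)[w] = -9))
Before m := 2*m - 1: (3*tab[3] ≠ 2*m - 11 ∨ store(tab, 1, w + 7)[lim] < 4) ∧ (¬(2*store(tab, 1, w + 7)[w] = -9))
Before tab[w + 1] := lim: (3*store(tab, w + 1, lim)[3] ≠ 2*m - 11 ∨ store(store(tab, w + 1, lim), 1, w + 7)[lim] < 4) ∧ (¬(2*store(store(tab, w + 1, lim), 1, w + 7)[w] = -9))
Answer: WP = (3*store(tab, w + 1, lim)[3] ≠ 2*m - 11 ∨ store(store(tab, w + 1, lim), 1, w + 7)[lim] < 4) ∧ (¬(2*store(store(tab, w + 1, lim), 1, w + 7)[w] = -9))


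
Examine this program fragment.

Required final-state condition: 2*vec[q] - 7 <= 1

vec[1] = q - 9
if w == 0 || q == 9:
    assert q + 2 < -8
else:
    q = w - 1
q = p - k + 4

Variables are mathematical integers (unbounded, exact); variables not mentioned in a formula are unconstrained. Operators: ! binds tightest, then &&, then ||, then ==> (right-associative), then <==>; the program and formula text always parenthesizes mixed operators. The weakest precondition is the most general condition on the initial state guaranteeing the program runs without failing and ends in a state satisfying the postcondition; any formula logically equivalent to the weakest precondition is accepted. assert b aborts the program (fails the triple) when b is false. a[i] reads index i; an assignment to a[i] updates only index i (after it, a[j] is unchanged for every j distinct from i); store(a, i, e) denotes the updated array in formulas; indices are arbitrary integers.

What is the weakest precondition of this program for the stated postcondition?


Working backward. After the program, the postcondition 2*vec[q] - 7 <= 1 must hold; in canonical form it is 2*vec[q] <= 8.
Before q := p - k + 4: 2*vec[-k + p + 4] <= 8
Then branch requires q < -10 && 2*vec[-k + p + 4] <= 8; else branch requires 2*vec[-k + p + 4] <= 8.
Before the if: ((w == 0 || q == 9) ==> (q < -10 && 2*vec[-k + p + 4] <= 8)) && ((!(w == 0 || q == 9)) ==> 2*vec[-k + p + 4] <= 8)
Before vec[1] := q - 9: ((w == 0 || q == 9) ==> (q < -10 && 2*store(vec, 1, q - 9)[-k + p + 4] <= 8)) && ((!(w == 0 || q == 9)) ==> 2*store(vec, 1, q - 9)[-k + p + 4] <= 8)
Answer: WP = ((w == 0 || q == 9) ==> (q < -10 && 2*store(vec, 1, q - 9)[-k + p + 4] <= 8)) && ((!(w == 0 || q == 9)) ==> 2*store(vec, 1, q - 9)[-k + p + 4] <= 8)


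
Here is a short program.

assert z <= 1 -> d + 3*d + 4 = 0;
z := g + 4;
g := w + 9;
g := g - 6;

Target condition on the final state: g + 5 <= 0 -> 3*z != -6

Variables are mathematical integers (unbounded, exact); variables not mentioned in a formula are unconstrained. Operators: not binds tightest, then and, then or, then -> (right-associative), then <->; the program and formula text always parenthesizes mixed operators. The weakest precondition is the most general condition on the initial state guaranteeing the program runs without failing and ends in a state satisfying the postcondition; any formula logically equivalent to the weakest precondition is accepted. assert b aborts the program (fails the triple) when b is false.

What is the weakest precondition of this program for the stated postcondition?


Working backward. After the program, the postcondition g + 5 <= 0 -> 3*z != -6 must hold; in canonical form it is g <= -5 -> 3*z != -6.
Before g := g - 6: g <= 1 -> 3*z != -6
Before g := w + 9: w <= -8 -> 3*z != -6
Before z := g + 4: w <= -8 -> 3*g != -18
Before assert z <= 1 -> d + 3*d + 4 = 0: (z <= 1 -> 4*d = -4) and (w <= -8 -> 3*g != -18)
Answer: WP = (z <= 1 -> 4*d = -4) and (w <= -8 -> 3*g != -18)


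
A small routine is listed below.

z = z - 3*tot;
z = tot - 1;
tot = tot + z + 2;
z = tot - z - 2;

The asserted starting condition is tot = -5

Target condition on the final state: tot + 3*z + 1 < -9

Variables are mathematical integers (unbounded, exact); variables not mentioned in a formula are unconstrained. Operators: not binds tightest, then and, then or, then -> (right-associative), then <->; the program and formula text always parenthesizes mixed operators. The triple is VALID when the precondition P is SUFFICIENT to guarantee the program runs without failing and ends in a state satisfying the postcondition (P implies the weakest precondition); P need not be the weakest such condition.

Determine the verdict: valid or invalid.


Working backward. After the program, the postcondition tot + 3*z + 1 < -9 must hold; in canonical form it is tot + 3*z < -10.
Before z := tot - z - 2: 4*tot < 3*z - 4
Before tot := tot + z + 2: 4*tot + z < -12
Before z := tot - 1: 5*tot < -11
Before z := z - 3*tot: 5*tot < -11
The weakest precondition is 5*tot < -11.
Check whether tot = -5 implies it.
Every state satisfying the precondition satisfies the weakest precondition: the implication holds.
Answer: valid


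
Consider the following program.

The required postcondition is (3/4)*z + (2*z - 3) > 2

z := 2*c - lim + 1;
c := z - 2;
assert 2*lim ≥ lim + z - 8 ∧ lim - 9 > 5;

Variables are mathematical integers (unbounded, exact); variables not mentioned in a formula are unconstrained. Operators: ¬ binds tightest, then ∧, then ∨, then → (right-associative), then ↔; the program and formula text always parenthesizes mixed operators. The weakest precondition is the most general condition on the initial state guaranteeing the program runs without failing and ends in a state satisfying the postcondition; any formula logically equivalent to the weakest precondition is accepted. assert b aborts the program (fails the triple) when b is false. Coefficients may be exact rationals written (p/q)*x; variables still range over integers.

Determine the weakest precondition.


Working backward. After the program, the postcondition (3/4)*z + (2*z - 3) > 2 must hold; in canonical form it is (11/4)*z > 5.
Before assert 2*lim ≥ lim + z - 8 ∧ lim - 9 > 5: lim ≥ z - 8 ∧ lim > 14 ∧ (11/4)*z > 5
Before c := z - 2: lim ≥ z - 8 ∧ lim > 14 ∧ (11/4)*z > 5
Before z := 2*c - lim + 1: 2*lim ≥ 2*c - 7 ∧ lim > 14 ∧ (11/2)*c > (11/4)*lim + 9/4
Answer: WP = 2*lim ≥ 2*c - 7 ∧ lim > 14 ∧ (11/2)*c > (11/4)*lim + 9/4


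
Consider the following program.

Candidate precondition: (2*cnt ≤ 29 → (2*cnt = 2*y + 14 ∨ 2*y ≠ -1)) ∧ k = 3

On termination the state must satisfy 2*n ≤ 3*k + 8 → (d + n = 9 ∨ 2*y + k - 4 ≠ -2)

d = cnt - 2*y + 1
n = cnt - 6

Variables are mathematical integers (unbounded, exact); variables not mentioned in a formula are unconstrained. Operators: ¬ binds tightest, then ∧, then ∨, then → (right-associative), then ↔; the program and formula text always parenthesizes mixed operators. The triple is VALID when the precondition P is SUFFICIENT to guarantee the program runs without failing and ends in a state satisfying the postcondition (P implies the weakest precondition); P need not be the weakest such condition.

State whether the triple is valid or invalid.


Working backward. After the program, the postcondition 2*n ≤ 3*k + 8 → (d + n = 9 ∨ 2*y + k - 4 ≠ -2) must hold; in canonical form it is 2*n ≤ 3*k + 8 → (d + n = 9 ∨ k + 2*y ≠ 2).
Before n := cnt - 6: 2*cnt ≤ 3*k + 20 → (cnt + d = 15 ∨ k + 2*y ≠ 2)
Before d := cnt - 2*y + 1: 2*cnt ≤ 3*k + 20 → (2*cnt = 2*y + 14 ∨ k + 2*y ≠ 2)
The weakest precondition is 2*cnt ≤ 3*k + 20 → (2*cnt = 2*y + 14 ∨ k + 2*y ≠ 2).
Check whether (2*cnt ≤ 29 → (2*cnt = 2*y + 14 ∨ 2*y ≠ -1)) ∧ k = 3 implies it.
Every state satisfying the precondition satisfies the weakest precondition: the implication holds.
Answer: valid
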